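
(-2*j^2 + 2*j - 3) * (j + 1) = -2*j^3 - j - 3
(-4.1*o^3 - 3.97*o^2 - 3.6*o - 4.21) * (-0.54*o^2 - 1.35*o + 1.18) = 2.214*o^5 + 7.6788*o^4 + 2.4655*o^3 + 2.4488*o^2 + 1.4355*o - 4.9678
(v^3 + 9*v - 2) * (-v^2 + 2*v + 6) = -v^5 + 2*v^4 - 3*v^3 + 20*v^2 + 50*v - 12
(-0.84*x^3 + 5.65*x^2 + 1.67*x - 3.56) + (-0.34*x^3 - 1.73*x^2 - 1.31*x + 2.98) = -1.18*x^3 + 3.92*x^2 + 0.36*x - 0.58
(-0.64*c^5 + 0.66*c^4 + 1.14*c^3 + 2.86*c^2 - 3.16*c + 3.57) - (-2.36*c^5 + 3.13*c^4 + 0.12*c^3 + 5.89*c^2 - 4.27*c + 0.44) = 1.72*c^5 - 2.47*c^4 + 1.02*c^3 - 3.03*c^2 + 1.11*c + 3.13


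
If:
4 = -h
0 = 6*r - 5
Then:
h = -4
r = 5/6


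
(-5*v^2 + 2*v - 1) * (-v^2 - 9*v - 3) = 5*v^4 + 43*v^3 - 2*v^2 + 3*v + 3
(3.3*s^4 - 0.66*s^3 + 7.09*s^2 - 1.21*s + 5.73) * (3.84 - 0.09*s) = -0.297*s^5 + 12.7314*s^4 - 3.1725*s^3 + 27.3345*s^2 - 5.1621*s + 22.0032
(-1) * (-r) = r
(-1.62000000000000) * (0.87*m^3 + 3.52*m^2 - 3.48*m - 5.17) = -1.4094*m^3 - 5.7024*m^2 + 5.6376*m + 8.3754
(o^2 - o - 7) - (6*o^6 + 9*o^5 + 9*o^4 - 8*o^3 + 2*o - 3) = -6*o^6 - 9*o^5 - 9*o^4 + 8*o^3 + o^2 - 3*o - 4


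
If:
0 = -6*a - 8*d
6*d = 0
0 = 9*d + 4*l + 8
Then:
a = 0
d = 0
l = -2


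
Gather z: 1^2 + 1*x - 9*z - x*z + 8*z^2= x + 8*z^2 + z*(-x - 9) + 1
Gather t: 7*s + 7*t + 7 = 7*s + 7*t + 7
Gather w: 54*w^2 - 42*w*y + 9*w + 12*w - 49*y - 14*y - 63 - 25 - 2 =54*w^2 + w*(21 - 42*y) - 63*y - 90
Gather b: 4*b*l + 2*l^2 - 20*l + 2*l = 4*b*l + 2*l^2 - 18*l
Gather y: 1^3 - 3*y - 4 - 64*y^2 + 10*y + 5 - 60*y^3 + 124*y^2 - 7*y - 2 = -60*y^3 + 60*y^2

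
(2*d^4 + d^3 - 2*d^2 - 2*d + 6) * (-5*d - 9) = -10*d^5 - 23*d^4 + d^3 + 28*d^2 - 12*d - 54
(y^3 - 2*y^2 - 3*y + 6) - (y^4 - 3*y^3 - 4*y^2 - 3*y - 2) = -y^4 + 4*y^3 + 2*y^2 + 8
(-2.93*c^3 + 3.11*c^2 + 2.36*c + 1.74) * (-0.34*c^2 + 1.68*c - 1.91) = 0.9962*c^5 - 5.9798*c^4 + 10.0187*c^3 - 2.5669*c^2 - 1.5844*c - 3.3234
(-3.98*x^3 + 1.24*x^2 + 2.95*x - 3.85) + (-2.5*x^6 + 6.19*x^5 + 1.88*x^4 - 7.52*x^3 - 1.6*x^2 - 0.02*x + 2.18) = -2.5*x^6 + 6.19*x^5 + 1.88*x^4 - 11.5*x^3 - 0.36*x^2 + 2.93*x - 1.67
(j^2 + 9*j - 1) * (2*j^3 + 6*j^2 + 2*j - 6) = 2*j^5 + 24*j^4 + 54*j^3 + 6*j^2 - 56*j + 6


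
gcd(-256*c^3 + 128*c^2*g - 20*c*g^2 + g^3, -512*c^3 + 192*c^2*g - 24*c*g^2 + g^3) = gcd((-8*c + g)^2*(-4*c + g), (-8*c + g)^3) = 64*c^2 - 16*c*g + g^2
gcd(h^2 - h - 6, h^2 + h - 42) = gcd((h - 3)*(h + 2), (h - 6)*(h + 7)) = 1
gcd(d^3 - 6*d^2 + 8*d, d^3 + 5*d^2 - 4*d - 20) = d - 2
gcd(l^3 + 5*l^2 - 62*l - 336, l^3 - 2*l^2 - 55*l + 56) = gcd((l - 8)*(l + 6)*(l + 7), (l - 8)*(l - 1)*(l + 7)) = l^2 - l - 56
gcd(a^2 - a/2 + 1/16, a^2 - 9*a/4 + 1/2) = a - 1/4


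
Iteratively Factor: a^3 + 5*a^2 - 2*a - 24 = (a + 4)*(a^2 + a - 6) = (a + 3)*(a + 4)*(a - 2)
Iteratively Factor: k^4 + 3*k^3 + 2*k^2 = (k + 1)*(k^3 + 2*k^2) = k*(k + 1)*(k^2 + 2*k) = k*(k + 1)*(k + 2)*(k)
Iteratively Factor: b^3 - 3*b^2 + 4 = (b - 2)*(b^2 - b - 2) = (b - 2)^2*(b + 1)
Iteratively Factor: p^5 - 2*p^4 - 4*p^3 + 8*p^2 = (p - 2)*(p^4 - 4*p^2) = p*(p - 2)*(p^3 - 4*p) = p*(p - 2)^2*(p^2 + 2*p) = p^2*(p - 2)^2*(p + 2)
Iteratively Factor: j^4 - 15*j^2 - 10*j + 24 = (j + 3)*(j^3 - 3*j^2 - 6*j + 8) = (j - 4)*(j + 3)*(j^2 + j - 2) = (j - 4)*(j + 2)*(j + 3)*(j - 1)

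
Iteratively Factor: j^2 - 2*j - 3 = (j + 1)*(j - 3)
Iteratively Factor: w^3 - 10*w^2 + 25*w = (w)*(w^2 - 10*w + 25) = w*(w - 5)*(w - 5)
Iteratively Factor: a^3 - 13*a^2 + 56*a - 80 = (a - 4)*(a^2 - 9*a + 20) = (a - 4)^2*(a - 5)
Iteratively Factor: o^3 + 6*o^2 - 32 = (o - 2)*(o^2 + 8*o + 16) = (o - 2)*(o + 4)*(o + 4)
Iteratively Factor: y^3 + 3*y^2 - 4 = (y - 1)*(y^2 + 4*y + 4) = (y - 1)*(y + 2)*(y + 2)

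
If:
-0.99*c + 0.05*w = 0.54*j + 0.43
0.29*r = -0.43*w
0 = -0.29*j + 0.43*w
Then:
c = -0.758272378962034*w - 0.434343434343434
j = 1.48275862068966*w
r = -1.48275862068966*w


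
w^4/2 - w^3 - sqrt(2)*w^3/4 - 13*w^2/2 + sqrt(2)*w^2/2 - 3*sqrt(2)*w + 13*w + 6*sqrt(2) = (w/2 + sqrt(2))*(w - 2)*(w - 3*sqrt(2))*(w + sqrt(2)/2)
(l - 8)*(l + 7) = l^2 - l - 56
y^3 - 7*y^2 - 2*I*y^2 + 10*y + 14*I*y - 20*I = (y - 5)*(y - 2)*(y - 2*I)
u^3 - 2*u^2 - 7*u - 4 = (u - 4)*(u + 1)^2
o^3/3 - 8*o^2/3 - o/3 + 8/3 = (o/3 + 1/3)*(o - 8)*(o - 1)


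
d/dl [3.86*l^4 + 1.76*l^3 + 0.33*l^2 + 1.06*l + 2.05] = 15.44*l^3 + 5.28*l^2 + 0.66*l + 1.06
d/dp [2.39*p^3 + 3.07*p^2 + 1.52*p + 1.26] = 7.17*p^2 + 6.14*p + 1.52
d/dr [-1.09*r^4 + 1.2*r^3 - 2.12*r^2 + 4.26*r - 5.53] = -4.36*r^3 + 3.6*r^2 - 4.24*r + 4.26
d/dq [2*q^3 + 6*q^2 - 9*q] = 6*q^2 + 12*q - 9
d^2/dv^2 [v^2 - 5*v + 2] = 2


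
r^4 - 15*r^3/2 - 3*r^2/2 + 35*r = r*(r - 7)*(r - 5/2)*(r + 2)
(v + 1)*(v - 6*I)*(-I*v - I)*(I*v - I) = v^4 + v^3 - 6*I*v^3 - v^2 - 6*I*v^2 - v + 6*I*v + 6*I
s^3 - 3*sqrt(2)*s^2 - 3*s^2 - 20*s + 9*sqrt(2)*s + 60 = (s - 3)*(s - 5*sqrt(2))*(s + 2*sqrt(2))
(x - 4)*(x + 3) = x^2 - x - 12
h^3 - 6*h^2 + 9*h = h*(h - 3)^2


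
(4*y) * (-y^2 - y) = -4*y^3 - 4*y^2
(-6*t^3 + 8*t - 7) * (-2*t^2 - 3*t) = 12*t^5 + 18*t^4 - 16*t^3 - 10*t^2 + 21*t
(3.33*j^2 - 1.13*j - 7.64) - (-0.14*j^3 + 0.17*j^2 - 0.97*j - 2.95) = 0.14*j^3 + 3.16*j^2 - 0.16*j - 4.69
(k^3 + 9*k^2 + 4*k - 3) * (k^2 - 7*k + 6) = k^5 + 2*k^4 - 53*k^3 + 23*k^2 + 45*k - 18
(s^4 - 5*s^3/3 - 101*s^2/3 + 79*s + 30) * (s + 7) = s^5 + 16*s^4/3 - 136*s^3/3 - 470*s^2/3 + 583*s + 210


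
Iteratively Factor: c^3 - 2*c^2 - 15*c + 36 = (c - 3)*(c^2 + c - 12) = (c - 3)^2*(c + 4)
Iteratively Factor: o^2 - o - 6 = (o + 2)*(o - 3)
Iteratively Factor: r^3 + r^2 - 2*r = (r)*(r^2 + r - 2) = r*(r - 1)*(r + 2)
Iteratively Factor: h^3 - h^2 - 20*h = (h)*(h^2 - h - 20) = h*(h - 5)*(h + 4)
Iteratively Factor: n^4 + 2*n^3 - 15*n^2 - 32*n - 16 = (n - 4)*(n^3 + 6*n^2 + 9*n + 4) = (n - 4)*(n + 1)*(n^2 + 5*n + 4) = (n - 4)*(n + 1)*(n + 4)*(n + 1)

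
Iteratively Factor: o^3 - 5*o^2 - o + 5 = (o + 1)*(o^2 - 6*o + 5) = (o - 1)*(o + 1)*(o - 5)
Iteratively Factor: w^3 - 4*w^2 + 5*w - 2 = (w - 2)*(w^2 - 2*w + 1) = (w - 2)*(w - 1)*(w - 1)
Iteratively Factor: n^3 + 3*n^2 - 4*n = (n + 4)*(n^2 - n) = (n - 1)*(n + 4)*(n)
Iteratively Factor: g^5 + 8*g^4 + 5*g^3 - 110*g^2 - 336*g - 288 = (g + 2)*(g^4 + 6*g^3 - 7*g^2 - 96*g - 144) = (g + 2)*(g + 3)*(g^3 + 3*g^2 - 16*g - 48) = (g - 4)*(g + 2)*(g + 3)*(g^2 + 7*g + 12) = (g - 4)*(g + 2)*(g + 3)^2*(g + 4)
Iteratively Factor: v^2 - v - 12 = (v + 3)*(v - 4)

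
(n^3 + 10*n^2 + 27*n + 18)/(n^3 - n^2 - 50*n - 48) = (n + 3)/(n - 8)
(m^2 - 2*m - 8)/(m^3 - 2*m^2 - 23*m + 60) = (m + 2)/(m^2 + 2*m - 15)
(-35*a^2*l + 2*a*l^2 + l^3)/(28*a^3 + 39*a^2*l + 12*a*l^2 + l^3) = l*(-5*a + l)/(4*a^2 + 5*a*l + l^2)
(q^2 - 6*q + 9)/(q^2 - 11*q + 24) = (q - 3)/(q - 8)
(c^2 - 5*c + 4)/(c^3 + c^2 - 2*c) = (c - 4)/(c*(c + 2))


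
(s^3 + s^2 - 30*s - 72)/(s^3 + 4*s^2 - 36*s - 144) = (s + 3)/(s + 6)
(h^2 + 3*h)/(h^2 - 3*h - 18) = h/(h - 6)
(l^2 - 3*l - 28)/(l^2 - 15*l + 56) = (l + 4)/(l - 8)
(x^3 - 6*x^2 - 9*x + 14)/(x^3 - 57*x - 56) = (-x^3 + 6*x^2 + 9*x - 14)/(-x^3 + 57*x + 56)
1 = 1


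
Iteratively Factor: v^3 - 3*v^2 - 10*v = (v - 5)*(v^2 + 2*v) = v*(v - 5)*(v + 2)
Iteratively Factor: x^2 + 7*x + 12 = (x + 4)*(x + 3)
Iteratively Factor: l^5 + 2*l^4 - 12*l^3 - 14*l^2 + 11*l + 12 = (l - 1)*(l^4 + 3*l^3 - 9*l^2 - 23*l - 12) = (l - 1)*(l + 4)*(l^3 - l^2 - 5*l - 3) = (l - 3)*(l - 1)*(l + 4)*(l^2 + 2*l + 1) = (l - 3)*(l - 1)*(l + 1)*(l + 4)*(l + 1)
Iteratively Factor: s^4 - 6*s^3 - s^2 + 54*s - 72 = (s + 3)*(s^3 - 9*s^2 + 26*s - 24) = (s - 4)*(s + 3)*(s^2 - 5*s + 6) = (s - 4)*(s - 2)*(s + 3)*(s - 3)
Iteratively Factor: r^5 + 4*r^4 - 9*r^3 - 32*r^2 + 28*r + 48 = (r - 2)*(r^4 + 6*r^3 + 3*r^2 - 26*r - 24) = (r - 2)*(r + 4)*(r^3 + 2*r^2 - 5*r - 6) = (r - 2)*(r + 1)*(r + 4)*(r^2 + r - 6) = (r - 2)^2*(r + 1)*(r + 4)*(r + 3)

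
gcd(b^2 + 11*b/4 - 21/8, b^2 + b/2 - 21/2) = b + 7/2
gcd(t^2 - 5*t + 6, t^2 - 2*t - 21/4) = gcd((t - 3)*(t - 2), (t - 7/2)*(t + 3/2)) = 1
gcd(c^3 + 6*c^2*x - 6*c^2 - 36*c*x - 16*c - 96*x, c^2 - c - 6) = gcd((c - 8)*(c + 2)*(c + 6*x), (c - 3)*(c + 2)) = c + 2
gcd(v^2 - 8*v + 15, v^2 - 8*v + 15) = v^2 - 8*v + 15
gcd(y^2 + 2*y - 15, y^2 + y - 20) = y + 5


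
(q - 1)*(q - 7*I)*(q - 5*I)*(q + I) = q^4 - q^3 - 11*I*q^3 - 23*q^2 + 11*I*q^2 + 23*q - 35*I*q + 35*I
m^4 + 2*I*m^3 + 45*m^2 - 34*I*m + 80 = (m - 5*I)*(m - 2*I)*(m + I)*(m + 8*I)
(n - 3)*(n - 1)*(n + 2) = n^3 - 2*n^2 - 5*n + 6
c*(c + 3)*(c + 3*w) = c^3 + 3*c^2*w + 3*c^2 + 9*c*w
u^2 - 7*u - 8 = (u - 8)*(u + 1)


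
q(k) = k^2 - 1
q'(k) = 2*k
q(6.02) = 35.24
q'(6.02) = 12.04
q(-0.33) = -0.89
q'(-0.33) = -0.66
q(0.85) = -0.28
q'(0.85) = 1.70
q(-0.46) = -0.79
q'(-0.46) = -0.92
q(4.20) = 16.64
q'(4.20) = 8.40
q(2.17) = 3.71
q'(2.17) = 4.34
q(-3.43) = 10.76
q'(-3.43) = -6.86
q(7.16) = 50.27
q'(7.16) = 14.32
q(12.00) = 143.00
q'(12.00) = 24.00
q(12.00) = 143.00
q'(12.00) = 24.00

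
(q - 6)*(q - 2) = q^2 - 8*q + 12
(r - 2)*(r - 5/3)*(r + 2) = r^3 - 5*r^2/3 - 4*r + 20/3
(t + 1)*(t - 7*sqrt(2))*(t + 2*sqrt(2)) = t^3 - 5*sqrt(2)*t^2 + t^2 - 28*t - 5*sqrt(2)*t - 28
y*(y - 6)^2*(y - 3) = y^4 - 15*y^3 + 72*y^2 - 108*y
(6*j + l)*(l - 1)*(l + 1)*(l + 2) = 6*j*l^3 + 12*j*l^2 - 6*j*l - 12*j + l^4 + 2*l^3 - l^2 - 2*l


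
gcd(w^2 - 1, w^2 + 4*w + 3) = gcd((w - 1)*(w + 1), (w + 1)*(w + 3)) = w + 1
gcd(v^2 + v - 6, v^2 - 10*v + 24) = 1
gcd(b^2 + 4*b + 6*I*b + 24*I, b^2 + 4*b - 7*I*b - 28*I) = b + 4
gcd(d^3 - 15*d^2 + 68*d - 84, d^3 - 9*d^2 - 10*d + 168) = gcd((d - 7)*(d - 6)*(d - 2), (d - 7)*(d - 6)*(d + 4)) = d^2 - 13*d + 42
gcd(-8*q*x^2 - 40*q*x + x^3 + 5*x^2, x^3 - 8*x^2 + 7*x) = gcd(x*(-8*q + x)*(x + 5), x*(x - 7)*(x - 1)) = x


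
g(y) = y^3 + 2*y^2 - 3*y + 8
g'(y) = 3*y^2 + 4*y - 3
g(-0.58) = 10.22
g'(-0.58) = -4.31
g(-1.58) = 13.79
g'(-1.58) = -1.83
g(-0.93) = 11.72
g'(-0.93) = -4.13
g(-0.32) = 9.13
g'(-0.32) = -3.97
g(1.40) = 10.46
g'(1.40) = 8.48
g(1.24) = 9.26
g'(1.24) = 6.57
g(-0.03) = 8.09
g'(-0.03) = -3.12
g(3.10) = 47.71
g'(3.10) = 38.23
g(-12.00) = -1396.00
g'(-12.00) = 381.00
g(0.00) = 8.00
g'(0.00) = -3.00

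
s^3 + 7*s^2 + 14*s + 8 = (s + 1)*(s + 2)*(s + 4)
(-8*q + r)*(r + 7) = -8*q*r - 56*q + r^2 + 7*r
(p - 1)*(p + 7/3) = p^2 + 4*p/3 - 7/3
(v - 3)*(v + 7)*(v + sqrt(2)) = v^3 + sqrt(2)*v^2 + 4*v^2 - 21*v + 4*sqrt(2)*v - 21*sqrt(2)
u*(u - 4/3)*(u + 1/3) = u^3 - u^2 - 4*u/9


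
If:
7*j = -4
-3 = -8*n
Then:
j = -4/7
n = 3/8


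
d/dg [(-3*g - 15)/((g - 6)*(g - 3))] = 3*(g^2 + 10*g - 63)/(g^4 - 18*g^3 + 117*g^2 - 324*g + 324)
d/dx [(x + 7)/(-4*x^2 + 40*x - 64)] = (-x^2 + 10*x + 2*(x - 5)*(x + 7) - 16)/(4*(x^2 - 10*x + 16)^2)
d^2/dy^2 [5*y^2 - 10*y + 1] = 10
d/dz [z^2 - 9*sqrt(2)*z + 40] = 2*z - 9*sqrt(2)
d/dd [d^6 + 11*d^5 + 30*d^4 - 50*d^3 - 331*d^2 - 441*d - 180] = 6*d^5 + 55*d^4 + 120*d^3 - 150*d^2 - 662*d - 441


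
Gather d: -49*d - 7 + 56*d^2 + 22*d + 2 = 56*d^2 - 27*d - 5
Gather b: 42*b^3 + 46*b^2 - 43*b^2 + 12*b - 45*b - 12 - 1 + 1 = 42*b^3 + 3*b^2 - 33*b - 12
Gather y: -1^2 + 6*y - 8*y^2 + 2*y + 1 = -8*y^2 + 8*y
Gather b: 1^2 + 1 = 2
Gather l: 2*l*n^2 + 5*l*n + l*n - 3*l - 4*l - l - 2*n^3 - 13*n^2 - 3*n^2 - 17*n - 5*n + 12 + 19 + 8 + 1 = l*(2*n^2 + 6*n - 8) - 2*n^3 - 16*n^2 - 22*n + 40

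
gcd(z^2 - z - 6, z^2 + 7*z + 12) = 1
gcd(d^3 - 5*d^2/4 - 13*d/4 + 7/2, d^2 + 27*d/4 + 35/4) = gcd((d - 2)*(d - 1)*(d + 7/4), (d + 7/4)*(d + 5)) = d + 7/4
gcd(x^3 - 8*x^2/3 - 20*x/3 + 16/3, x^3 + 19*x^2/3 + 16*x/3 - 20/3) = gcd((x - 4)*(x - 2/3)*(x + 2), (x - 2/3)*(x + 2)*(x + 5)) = x^2 + 4*x/3 - 4/3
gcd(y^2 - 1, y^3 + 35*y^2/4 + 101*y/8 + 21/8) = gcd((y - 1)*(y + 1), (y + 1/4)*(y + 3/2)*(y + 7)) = 1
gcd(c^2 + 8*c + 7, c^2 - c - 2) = c + 1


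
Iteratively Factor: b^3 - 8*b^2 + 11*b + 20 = (b - 5)*(b^2 - 3*b - 4) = (b - 5)*(b - 4)*(b + 1)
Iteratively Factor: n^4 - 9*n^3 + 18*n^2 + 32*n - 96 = (n + 2)*(n^3 - 11*n^2 + 40*n - 48) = (n - 4)*(n + 2)*(n^2 - 7*n + 12) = (n - 4)*(n - 3)*(n + 2)*(n - 4)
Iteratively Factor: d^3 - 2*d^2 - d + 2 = (d + 1)*(d^2 - 3*d + 2) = (d - 1)*(d + 1)*(d - 2)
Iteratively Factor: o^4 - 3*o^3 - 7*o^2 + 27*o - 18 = (o - 2)*(o^3 - o^2 - 9*o + 9) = (o - 2)*(o + 3)*(o^2 - 4*o + 3) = (o - 3)*(o - 2)*(o + 3)*(o - 1)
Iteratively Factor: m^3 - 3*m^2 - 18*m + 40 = (m - 2)*(m^2 - m - 20) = (m - 5)*(m - 2)*(m + 4)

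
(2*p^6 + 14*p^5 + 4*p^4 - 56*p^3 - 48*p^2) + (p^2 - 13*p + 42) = 2*p^6 + 14*p^5 + 4*p^4 - 56*p^3 - 47*p^2 - 13*p + 42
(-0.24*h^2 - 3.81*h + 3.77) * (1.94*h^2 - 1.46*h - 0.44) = -0.4656*h^4 - 7.041*h^3 + 12.982*h^2 - 3.8278*h - 1.6588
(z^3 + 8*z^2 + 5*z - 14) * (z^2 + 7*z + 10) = z^5 + 15*z^4 + 71*z^3 + 101*z^2 - 48*z - 140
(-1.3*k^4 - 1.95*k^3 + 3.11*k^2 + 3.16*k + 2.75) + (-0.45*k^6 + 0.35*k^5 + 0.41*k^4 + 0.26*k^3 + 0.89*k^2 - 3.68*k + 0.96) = -0.45*k^6 + 0.35*k^5 - 0.89*k^4 - 1.69*k^3 + 4.0*k^2 - 0.52*k + 3.71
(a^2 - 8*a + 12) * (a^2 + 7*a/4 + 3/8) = a^4 - 25*a^3/4 - 13*a^2/8 + 18*a + 9/2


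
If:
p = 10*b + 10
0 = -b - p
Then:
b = -10/11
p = 10/11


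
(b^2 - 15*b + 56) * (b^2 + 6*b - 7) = b^4 - 9*b^3 - 41*b^2 + 441*b - 392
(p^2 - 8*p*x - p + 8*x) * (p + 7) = p^3 - 8*p^2*x + 6*p^2 - 48*p*x - 7*p + 56*x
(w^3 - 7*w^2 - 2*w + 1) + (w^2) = w^3 - 6*w^2 - 2*w + 1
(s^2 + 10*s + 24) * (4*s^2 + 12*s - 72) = 4*s^4 + 52*s^3 + 144*s^2 - 432*s - 1728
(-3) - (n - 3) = -n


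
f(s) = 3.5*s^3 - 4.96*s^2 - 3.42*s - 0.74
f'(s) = 10.5*s^2 - 9.92*s - 3.42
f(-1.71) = -26.90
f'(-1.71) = 44.25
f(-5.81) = -834.73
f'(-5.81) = 408.65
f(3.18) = 50.78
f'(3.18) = 71.21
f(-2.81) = -107.95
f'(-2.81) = 107.36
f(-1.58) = -21.52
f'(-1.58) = 38.47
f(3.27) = 57.42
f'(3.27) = 76.42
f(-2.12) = -49.13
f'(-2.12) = 64.80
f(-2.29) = -60.95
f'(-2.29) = 74.36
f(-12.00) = -6721.94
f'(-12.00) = 1627.62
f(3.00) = 38.86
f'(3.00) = 61.32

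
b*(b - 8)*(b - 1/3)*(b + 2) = b^4 - 19*b^3/3 - 14*b^2 + 16*b/3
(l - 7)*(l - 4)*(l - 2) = l^3 - 13*l^2 + 50*l - 56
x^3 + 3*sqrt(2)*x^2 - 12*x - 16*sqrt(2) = (x - 2*sqrt(2))*(x + sqrt(2))*(x + 4*sqrt(2))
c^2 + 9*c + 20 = (c + 4)*(c + 5)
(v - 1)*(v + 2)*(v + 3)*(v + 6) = v^4 + 10*v^3 + 25*v^2 - 36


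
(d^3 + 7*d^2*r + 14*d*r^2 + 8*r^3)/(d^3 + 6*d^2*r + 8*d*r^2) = (d + r)/d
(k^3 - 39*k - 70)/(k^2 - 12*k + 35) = (k^2 + 7*k + 10)/(k - 5)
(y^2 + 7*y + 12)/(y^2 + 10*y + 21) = (y + 4)/(y + 7)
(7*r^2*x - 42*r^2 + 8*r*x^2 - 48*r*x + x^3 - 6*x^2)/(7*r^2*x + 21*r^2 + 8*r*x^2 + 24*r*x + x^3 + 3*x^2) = (x - 6)/(x + 3)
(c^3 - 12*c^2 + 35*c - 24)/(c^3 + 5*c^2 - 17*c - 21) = (c^2 - 9*c + 8)/(c^2 + 8*c + 7)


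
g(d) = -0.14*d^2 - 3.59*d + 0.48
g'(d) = -0.28*d - 3.59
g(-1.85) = 6.64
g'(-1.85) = -3.07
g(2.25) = -8.31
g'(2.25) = -4.22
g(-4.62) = 14.08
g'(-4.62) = -2.30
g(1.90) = -6.85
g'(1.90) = -4.12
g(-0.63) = 2.69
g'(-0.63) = -3.41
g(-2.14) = 7.52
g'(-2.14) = -2.99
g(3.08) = -11.91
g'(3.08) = -4.45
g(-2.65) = 9.01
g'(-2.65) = -2.85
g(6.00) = -26.10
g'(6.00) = -5.27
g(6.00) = -26.10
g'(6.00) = -5.27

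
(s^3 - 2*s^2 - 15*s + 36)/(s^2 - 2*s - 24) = (s^2 - 6*s + 9)/(s - 6)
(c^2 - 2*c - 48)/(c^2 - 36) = (c - 8)/(c - 6)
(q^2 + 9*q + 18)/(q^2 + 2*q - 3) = (q + 6)/(q - 1)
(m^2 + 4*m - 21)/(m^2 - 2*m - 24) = (-m^2 - 4*m + 21)/(-m^2 + 2*m + 24)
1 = 1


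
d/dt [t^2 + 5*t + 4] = 2*t + 5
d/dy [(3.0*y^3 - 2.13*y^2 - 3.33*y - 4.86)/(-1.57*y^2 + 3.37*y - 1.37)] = (-4.71*y^4 + 20.22*y^3 - 24.7362*y^2 - 9.4242*y + 20.9403)/(2.4649*y^4 - 10.5818*y^3 + 15.6587*y^2 - 9.2338*y + 1.8769)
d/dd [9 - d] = -1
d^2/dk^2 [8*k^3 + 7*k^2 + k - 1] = 48*k + 14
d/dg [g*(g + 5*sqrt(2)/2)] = 2*g + 5*sqrt(2)/2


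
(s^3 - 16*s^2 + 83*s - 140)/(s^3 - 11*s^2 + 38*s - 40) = (s - 7)/(s - 2)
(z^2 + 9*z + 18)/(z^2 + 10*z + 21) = (z + 6)/(z + 7)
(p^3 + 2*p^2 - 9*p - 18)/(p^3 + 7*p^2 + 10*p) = (p^2 - 9)/(p*(p + 5))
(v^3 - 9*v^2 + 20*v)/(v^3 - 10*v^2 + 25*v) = (v - 4)/(v - 5)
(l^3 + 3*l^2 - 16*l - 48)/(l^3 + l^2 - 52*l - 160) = (l^2 - l - 12)/(l^2 - 3*l - 40)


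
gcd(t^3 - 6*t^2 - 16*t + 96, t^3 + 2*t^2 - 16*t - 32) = t^2 - 16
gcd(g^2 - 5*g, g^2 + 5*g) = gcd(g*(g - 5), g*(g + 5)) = g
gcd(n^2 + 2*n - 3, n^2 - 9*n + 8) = n - 1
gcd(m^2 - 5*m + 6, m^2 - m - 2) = m - 2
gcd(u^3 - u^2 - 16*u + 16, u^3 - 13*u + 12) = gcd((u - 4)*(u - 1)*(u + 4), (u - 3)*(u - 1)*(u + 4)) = u^2 + 3*u - 4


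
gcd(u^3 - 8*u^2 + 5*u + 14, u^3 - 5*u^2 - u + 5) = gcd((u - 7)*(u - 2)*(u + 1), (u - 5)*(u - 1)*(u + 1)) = u + 1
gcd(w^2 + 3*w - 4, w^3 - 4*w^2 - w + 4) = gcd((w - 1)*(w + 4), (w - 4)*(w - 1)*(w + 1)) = w - 1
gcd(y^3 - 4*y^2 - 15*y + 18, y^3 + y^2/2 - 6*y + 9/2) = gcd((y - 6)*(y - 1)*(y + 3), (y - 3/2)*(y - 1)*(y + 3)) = y^2 + 2*y - 3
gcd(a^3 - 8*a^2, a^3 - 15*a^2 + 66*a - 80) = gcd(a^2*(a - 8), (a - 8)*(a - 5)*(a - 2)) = a - 8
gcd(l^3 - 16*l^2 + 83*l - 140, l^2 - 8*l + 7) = l - 7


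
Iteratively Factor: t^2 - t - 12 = (t - 4)*(t + 3)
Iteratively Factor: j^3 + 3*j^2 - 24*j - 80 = (j - 5)*(j^2 + 8*j + 16) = (j - 5)*(j + 4)*(j + 4)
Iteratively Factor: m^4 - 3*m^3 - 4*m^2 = (m)*(m^3 - 3*m^2 - 4*m) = m*(m + 1)*(m^2 - 4*m) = m*(m - 4)*(m + 1)*(m)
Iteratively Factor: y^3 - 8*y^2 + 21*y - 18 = (y - 3)*(y^2 - 5*y + 6) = (y - 3)*(y - 2)*(y - 3)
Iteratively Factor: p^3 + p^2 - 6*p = (p)*(p^2 + p - 6) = p*(p + 3)*(p - 2)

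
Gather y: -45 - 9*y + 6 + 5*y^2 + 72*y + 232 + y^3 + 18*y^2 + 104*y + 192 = y^3 + 23*y^2 + 167*y + 385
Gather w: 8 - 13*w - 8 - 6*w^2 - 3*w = -6*w^2 - 16*w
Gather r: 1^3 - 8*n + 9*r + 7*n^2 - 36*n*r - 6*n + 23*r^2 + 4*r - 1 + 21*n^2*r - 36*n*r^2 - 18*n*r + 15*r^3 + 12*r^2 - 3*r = 7*n^2 - 14*n + 15*r^3 + r^2*(35 - 36*n) + r*(21*n^2 - 54*n + 10)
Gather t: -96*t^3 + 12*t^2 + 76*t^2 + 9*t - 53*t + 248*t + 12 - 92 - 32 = -96*t^3 + 88*t^2 + 204*t - 112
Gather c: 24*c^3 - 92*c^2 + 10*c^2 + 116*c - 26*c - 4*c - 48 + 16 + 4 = 24*c^3 - 82*c^2 + 86*c - 28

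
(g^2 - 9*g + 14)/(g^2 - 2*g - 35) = (g - 2)/(g + 5)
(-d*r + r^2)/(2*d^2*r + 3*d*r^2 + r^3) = (-d + r)/(2*d^2 + 3*d*r + r^2)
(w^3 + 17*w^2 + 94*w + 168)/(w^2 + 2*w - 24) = (w^2 + 11*w + 28)/(w - 4)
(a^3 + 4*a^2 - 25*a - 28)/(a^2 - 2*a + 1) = (a^3 + 4*a^2 - 25*a - 28)/(a^2 - 2*a + 1)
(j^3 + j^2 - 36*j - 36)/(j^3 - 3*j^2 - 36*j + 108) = (j + 1)/(j - 3)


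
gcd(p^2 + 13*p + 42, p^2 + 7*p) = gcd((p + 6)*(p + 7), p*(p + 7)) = p + 7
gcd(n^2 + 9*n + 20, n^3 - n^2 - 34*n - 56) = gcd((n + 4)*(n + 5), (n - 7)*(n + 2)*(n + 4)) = n + 4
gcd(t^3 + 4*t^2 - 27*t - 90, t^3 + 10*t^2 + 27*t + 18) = t^2 + 9*t + 18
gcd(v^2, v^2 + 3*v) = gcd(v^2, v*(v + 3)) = v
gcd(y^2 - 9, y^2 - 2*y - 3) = y - 3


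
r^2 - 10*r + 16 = (r - 8)*(r - 2)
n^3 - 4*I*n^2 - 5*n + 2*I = (n - 2*I)*(n - I)^2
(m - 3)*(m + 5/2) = m^2 - m/2 - 15/2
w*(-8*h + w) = -8*h*w + w^2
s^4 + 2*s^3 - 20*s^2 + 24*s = s*(s - 2)^2*(s + 6)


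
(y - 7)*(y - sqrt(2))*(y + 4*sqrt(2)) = y^3 - 7*y^2 + 3*sqrt(2)*y^2 - 21*sqrt(2)*y - 8*y + 56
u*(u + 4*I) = u^2 + 4*I*u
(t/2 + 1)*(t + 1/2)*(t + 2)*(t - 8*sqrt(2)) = t^4/2 - 4*sqrt(2)*t^3 + 9*t^3/4 - 18*sqrt(2)*t^2 + 3*t^2 - 24*sqrt(2)*t + t - 8*sqrt(2)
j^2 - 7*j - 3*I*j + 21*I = (j - 7)*(j - 3*I)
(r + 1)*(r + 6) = r^2 + 7*r + 6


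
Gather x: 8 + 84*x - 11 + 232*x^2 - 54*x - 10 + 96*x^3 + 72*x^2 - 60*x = 96*x^3 + 304*x^2 - 30*x - 13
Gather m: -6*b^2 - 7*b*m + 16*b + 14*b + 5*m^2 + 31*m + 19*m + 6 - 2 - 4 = -6*b^2 + 30*b + 5*m^2 + m*(50 - 7*b)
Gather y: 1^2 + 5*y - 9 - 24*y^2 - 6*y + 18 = -24*y^2 - y + 10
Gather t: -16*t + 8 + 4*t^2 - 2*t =4*t^2 - 18*t + 8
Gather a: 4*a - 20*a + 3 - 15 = -16*a - 12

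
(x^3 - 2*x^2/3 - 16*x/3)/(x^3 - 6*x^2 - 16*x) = (x - 8/3)/(x - 8)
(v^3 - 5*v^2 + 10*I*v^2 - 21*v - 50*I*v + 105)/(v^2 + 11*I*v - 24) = (v^2 + v*(-5 + 7*I) - 35*I)/(v + 8*I)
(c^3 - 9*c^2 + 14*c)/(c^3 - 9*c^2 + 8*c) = (c^2 - 9*c + 14)/(c^2 - 9*c + 8)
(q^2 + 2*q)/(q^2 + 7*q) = (q + 2)/(q + 7)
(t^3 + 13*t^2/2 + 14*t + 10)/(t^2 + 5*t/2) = t + 4 + 4/t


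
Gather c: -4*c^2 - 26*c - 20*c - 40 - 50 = -4*c^2 - 46*c - 90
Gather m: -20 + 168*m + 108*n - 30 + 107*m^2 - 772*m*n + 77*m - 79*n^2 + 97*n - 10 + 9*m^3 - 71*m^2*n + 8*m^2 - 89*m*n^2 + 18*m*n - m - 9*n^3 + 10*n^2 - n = 9*m^3 + m^2*(115 - 71*n) + m*(-89*n^2 - 754*n + 244) - 9*n^3 - 69*n^2 + 204*n - 60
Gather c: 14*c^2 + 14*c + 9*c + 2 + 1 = 14*c^2 + 23*c + 3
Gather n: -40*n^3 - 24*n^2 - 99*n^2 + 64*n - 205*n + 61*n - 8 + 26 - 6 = -40*n^3 - 123*n^2 - 80*n + 12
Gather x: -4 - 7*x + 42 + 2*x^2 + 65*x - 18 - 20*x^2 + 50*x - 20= -18*x^2 + 108*x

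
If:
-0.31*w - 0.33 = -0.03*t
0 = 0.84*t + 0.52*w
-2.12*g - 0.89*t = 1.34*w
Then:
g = 0.37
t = 0.62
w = -1.00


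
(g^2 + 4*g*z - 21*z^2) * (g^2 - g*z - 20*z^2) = g^4 + 3*g^3*z - 45*g^2*z^2 - 59*g*z^3 + 420*z^4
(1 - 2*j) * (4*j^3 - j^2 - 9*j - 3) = -8*j^4 + 6*j^3 + 17*j^2 - 3*j - 3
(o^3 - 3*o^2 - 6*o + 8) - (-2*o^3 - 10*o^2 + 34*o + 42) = 3*o^3 + 7*o^2 - 40*o - 34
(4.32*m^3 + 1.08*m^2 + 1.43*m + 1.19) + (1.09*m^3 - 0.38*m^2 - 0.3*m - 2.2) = 5.41*m^3 + 0.7*m^2 + 1.13*m - 1.01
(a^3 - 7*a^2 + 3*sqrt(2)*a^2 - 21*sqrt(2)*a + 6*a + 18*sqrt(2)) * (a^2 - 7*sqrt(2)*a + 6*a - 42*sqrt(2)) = a^5 - 4*sqrt(2)*a^4 - a^4 - 78*a^3 + 4*sqrt(2)*a^3 + 78*a^2 + 144*sqrt(2)*a^2 - 144*sqrt(2)*a + 1512*a - 1512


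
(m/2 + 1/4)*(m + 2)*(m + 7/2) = m^3/2 + 3*m^2 + 39*m/8 + 7/4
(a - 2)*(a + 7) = a^2 + 5*a - 14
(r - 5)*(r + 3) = r^2 - 2*r - 15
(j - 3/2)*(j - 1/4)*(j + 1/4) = j^3 - 3*j^2/2 - j/16 + 3/32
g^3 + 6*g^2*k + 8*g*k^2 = g*(g + 2*k)*(g + 4*k)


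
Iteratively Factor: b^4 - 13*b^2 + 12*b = (b + 4)*(b^3 - 4*b^2 + 3*b) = (b - 1)*(b + 4)*(b^2 - 3*b) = (b - 3)*(b - 1)*(b + 4)*(b)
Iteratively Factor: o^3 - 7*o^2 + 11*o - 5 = (o - 1)*(o^2 - 6*o + 5) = (o - 1)^2*(o - 5)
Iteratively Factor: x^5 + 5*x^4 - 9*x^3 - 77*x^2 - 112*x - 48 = (x + 1)*(x^4 + 4*x^3 - 13*x^2 - 64*x - 48) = (x + 1)^2*(x^3 + 3*x^2 - 16*x - 48) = (x + 1)^2*(x + 4)*(x^2 - x - 12) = (x + 1)^2*(x + 3)*(x + 4)*(x - 4)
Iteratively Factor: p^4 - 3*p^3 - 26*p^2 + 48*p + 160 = (p - 4)*(p^3 + p^2 - 22*p - 40) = (p - 4)*(p + 4)*(p^2 - 3*p - 10) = (p - 4)*(p + 2)*(p + 4)*(p - 5)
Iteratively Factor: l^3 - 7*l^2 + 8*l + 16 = (l - 4)*(l^2 - 3*l - 4) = (l - 4)^2*(l + 1)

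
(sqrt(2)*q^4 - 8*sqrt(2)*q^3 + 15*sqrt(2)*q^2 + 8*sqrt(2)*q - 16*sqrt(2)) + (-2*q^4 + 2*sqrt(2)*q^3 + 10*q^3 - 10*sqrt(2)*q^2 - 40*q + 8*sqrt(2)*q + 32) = -2*q^4 + sqrt(2)*q^4 - 6*sqrt(2)*q^3 + 10*q^3 + 5*sqrt(2)*q^2 - 40*q + 16*sqrt(2)*q - 16*sqrt(2) + 32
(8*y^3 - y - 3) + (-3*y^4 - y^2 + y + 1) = -3*y^4 + 8*y^3 - y^2 - 2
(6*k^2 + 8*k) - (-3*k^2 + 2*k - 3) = 9*k^2 + 6*k + 3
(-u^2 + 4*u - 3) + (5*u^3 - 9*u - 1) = 5*u^3 - u^2 - 5*u - 4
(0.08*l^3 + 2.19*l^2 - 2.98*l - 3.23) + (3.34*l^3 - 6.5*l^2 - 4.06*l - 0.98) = 3.42*l^3 - 4.31*l^2 - 7.04*l - 4.21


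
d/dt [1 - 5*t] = -5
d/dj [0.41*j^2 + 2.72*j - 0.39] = 0.82*j + 2.72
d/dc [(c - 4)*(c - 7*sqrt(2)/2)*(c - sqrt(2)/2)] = 3*c^2 - 8*sqrt(2)*c - 8*c + 7/2 + 16*sqrt(2)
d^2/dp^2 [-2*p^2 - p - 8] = -4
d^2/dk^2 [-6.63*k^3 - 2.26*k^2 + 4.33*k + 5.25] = -39.78*k - 4.52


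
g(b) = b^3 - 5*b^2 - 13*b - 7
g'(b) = 3*b^2 - 10*b - 13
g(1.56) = -35.65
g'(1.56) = -21.30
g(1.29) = -29.94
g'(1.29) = -20.91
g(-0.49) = -1.95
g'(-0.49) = -7.38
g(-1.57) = -2.78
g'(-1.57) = 10.09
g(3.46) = -70.42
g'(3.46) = -11.69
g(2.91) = -62.53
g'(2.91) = -16.70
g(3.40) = -69.70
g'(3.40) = -12.32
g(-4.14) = -109.84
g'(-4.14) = 79.82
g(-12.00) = -2299.00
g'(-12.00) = 539.00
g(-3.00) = -40.00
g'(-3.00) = 44.00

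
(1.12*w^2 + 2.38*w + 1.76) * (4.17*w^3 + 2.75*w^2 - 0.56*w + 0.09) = 4.6704*w^5 + 13.0046*w^4 + 13.257*w^3 + 3.608*w^2 - 0.7714*w + 0.1584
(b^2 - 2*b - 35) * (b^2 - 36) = b^4 - 2*b^3 - 71*b^2 + 72*b + 1260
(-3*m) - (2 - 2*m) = -m - 2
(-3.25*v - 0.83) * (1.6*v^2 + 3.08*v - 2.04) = -5.2*v^3 - 11.338*v^2 + 4.0736*v + 1.6932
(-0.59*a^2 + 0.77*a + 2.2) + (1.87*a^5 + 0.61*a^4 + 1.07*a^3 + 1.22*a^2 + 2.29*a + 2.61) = 1.87*a^5 + 0.61*a^4 + 1.07*a^3 + 0.63*a^2 + 3.06*a + 4.81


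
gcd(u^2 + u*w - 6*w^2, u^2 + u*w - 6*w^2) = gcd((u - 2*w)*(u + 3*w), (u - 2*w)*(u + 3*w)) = u^2 + u*w - 6*w^2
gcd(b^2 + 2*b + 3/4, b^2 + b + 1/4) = b + 1/2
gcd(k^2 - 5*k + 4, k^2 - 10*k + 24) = k - 4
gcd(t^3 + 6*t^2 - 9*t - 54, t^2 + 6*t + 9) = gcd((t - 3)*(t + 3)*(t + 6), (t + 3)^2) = t + 3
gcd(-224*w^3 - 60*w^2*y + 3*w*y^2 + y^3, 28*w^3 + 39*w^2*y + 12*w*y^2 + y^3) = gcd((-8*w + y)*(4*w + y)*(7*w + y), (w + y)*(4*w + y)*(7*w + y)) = 28*w^2 + 11*w*y + y^2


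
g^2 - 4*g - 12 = (g - 6)*(g + 2)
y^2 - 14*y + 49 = (y - 7)^2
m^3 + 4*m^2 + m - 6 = (m - 1)*(m + 2)*(m + 3)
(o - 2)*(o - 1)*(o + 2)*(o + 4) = o^4 + 3*o^3 - 8*o^2 - 12*o + 16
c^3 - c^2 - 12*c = c*(c - 4)*(c + 3)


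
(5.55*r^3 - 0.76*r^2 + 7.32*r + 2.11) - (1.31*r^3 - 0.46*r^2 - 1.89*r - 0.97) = 4.24*r^3 - 0.3*r^2 + 9.21*r + 3.08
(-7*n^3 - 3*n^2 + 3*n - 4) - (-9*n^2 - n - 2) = -7*n^3 + 6*n^2 + 4*n - 2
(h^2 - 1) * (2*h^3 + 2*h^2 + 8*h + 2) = 2*h^5 + 2*h^4 + 6*h^3 - 8*h - 2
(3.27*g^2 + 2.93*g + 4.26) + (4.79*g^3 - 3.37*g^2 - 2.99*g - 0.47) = 4.79*g^3 - 0.1*g^2 - 0.0600000000000001*g + 3.79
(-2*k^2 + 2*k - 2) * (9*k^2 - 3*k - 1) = -18*k^4 + 24*k^3 - 22*k^2 + 4*k + 2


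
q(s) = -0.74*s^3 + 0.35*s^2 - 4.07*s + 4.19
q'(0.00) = -4.07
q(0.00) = 4.19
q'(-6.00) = -88.19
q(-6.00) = 201.05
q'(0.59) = -4.43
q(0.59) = 1.76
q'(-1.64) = -11.19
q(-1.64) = 15.07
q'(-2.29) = -17.31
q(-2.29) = 24.23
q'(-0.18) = -4.27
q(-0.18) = 4.94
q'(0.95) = -5.41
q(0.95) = 0.00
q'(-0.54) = -5.10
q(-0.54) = 6.61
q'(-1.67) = -11.43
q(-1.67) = 15.41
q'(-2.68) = -21.89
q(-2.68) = 31.86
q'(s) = -2.22*s^2 + 0.7*s - 4.07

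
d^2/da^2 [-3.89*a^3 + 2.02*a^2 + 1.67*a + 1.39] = 4.04 - 23.34*a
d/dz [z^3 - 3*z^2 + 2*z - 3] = 3*z^2 - 6*z + 2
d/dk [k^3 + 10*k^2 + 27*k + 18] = 3*k^2 + 20*k + 27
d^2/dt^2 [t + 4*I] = 0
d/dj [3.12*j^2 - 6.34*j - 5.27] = 6.24*j - 6.34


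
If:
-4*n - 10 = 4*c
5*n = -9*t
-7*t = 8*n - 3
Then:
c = -239/74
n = 27/37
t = -15/37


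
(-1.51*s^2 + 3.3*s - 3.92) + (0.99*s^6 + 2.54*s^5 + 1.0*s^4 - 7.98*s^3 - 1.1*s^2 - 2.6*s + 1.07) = 0.99*s^6 + 2.54*s^5 + 1.0*s^4 - 7.98*s^3 - 2.61*s^2 + 0.7*s - 2.85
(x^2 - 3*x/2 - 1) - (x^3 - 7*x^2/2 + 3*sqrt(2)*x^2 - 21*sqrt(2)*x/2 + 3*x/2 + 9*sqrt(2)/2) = -x^3 - 3*sqrt(2)*x^2 + 9*x^2/2 - 3*x + 21*sqrt(2)*x/2 - 9*sqrt(2)/2 - 1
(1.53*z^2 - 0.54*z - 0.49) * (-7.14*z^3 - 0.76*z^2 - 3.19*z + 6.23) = -10.9242*z^5 + 2.6928*z^4 - 0.9717*z^3 + 11.6269*z^2 - 1.8011*z - 3.0527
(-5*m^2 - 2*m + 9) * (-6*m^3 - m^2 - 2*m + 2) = 30*m^5 + 17*m^4 - 42*m^3 - 15*m^2 - 22*m + 18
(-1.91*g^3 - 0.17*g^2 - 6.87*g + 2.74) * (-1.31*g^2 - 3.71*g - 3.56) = 2.5021*g^5 + 7.3088*g^4 + 16.43*g^3 + 22.5035*g^2 + 14.2918*g - 9.7544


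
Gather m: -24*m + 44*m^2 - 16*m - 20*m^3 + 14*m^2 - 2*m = -20*m^3 + 58*m^2 - 42*m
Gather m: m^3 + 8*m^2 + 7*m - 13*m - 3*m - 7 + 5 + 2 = m^3 + 8*m^2 - 9*m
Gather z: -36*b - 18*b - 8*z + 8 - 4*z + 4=-54*b - 12*z + 12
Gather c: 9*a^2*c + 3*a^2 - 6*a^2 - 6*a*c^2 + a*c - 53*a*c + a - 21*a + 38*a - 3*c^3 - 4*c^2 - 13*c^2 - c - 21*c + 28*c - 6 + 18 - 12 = -3*a^2 + 18*a - 3*c^3 + c^2*(-6*a - 17) + c*(9*a^2 - 52*a + 6)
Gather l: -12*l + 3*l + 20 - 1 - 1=18 - 9*l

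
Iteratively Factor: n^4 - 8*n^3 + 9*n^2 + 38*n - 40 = (n - 4)*(n^3 - 4*n^2 - 7*n + 10) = (n - 4)*(n - 1)*(n^2 - 3*n - 10) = (n - 5)*(n - 4)*(n - 1)*(n + 2)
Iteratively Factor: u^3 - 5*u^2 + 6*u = (u)*(u^2 - 5*u + 6) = u*(u - 3)*(u - 2)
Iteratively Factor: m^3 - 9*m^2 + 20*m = (m - 4)*(m^2 - 5*m) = (m - 5)*(m - 4)*(m)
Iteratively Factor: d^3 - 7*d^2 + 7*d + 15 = (d - 5)*(d^2 - 2*d - 3) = (d - 5)*(d + 1)*(d - 3)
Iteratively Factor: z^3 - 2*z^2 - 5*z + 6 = (z - 1)*(z^2 - z - 6) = (z - 1)*(z + 2)*(z - 3)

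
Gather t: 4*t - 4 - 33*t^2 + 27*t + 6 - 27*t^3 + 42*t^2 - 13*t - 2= -27*t^3 + 9*t^2 + 18*t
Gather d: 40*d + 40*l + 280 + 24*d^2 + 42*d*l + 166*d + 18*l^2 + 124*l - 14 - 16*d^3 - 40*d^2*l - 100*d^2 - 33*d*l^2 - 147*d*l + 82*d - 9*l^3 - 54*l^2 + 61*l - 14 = -16*d^3 + d^2*(-40*l - 76) + d*(-33*l^2 - 105*l + 288) - 9*l^3 - 36*l^2 + 225*l + 252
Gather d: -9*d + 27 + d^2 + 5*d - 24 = d^2 - 4*d + 3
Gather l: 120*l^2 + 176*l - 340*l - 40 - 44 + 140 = 120*l^2 - 164*l + 56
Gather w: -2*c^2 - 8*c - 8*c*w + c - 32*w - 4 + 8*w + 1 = -2*c^2 - 7*c + w*(-8*c - 24) - 3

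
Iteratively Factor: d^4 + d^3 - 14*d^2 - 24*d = (d + 2)*(d^3 - d^2 - 12*d) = (d + 2)*(d + 3)*(d^2 - 4*d) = (d - 4)*(d + 2)*(d + 3)*(d)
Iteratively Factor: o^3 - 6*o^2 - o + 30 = (o + 2)*(o^2 - 8*o + 15) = (o - 3)*(o + 2)*(o - 5)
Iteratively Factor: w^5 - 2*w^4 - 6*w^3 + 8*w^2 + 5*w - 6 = (w + 1)*(w^4 - 3*w^3 - 3*w^2 + 11*w - 6) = (w - 1)*(w + 1)*(w^3 - 2*w^2 - 5*w + 6) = (w - 1)^2*(w + 1)*(w^2 - w - 6) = (w - 1)^2*(w + 1)*(w + 2)*(w - 3)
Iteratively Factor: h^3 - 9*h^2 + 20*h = (h - 5)*(h^2 - 4*h) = (h - 5)*(h - 4)*(h)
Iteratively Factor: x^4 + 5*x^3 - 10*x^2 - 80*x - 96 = (x + 4)*(x^3 + x^2 - 14*x - 24) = (x + 2)*(x + 4)*(x^2 - x - 12) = (x + 2)*(x + 3)*(x + 4)*(x - 4)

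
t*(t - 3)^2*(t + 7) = t^4 + t^3 - 33*t^2 + 63*t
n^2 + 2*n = n*(n + 2)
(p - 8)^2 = p^2 - 16*p + 64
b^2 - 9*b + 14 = (b - 7)*(b - 2)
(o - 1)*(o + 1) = o^2 - 1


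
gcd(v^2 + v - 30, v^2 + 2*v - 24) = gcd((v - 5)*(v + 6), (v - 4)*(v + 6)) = v + 6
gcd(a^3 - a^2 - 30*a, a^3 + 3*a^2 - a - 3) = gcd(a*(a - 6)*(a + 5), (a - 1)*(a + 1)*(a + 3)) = 1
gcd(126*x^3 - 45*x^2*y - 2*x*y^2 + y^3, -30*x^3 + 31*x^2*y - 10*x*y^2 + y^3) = 3*x - y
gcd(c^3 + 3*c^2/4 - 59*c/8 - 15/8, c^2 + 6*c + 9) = c + 3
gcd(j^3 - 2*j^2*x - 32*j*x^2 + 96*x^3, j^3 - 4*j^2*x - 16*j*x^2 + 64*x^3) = j^2 - 8*j*x + 16*x^2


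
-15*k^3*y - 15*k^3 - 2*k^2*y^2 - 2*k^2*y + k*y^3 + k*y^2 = (-5*k + y)*(3*k + y)*(k*y + k)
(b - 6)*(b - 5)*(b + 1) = b^3 - 10*b^2 + 19*b + 30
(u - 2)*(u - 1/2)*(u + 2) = u^3 - u^2/2 - 4*u + 2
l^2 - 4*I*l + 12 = (l - 6*I)*(l + 2*I)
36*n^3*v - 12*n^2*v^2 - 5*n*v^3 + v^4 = v*(-6*n + v)*(-2*n + v)*(3*n + v)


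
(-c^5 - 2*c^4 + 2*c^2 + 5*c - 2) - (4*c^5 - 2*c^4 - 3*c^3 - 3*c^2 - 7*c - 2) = -5*c^5 + 3*c^3 + 5*c^2 + 12*c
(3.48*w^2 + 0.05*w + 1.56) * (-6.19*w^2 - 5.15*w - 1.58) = -21.5412*w^4 - 18.2315*w^3 - 15.4123*w^2 - 8.113*w - 2.4648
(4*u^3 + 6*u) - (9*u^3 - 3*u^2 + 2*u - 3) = -5*u^3 + 3*u^2 + 4*u + 3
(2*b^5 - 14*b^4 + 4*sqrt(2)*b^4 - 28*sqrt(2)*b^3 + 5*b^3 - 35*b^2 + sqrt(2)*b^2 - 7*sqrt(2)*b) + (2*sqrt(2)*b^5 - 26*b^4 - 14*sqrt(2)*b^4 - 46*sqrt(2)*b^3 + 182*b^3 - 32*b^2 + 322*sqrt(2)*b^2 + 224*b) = 2*b^5 + 2*sqrt(2)*b^5 - 40*b^4 - 10*sqrt(2)*b^4 - 74*sqrt(2)*b^3 + 187*b^3 - 67*b^2 + 323*sqrt(2)*b^2 - 7*sqrt(2)*b + 224*b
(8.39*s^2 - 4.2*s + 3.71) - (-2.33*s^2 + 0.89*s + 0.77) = 10.72*s^2 - 5.09*s + 2.94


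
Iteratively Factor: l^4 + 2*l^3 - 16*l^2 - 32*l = (l)*(l^3 + 2*l^2 - 16*l - 32) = l*(l + 4)*(l^2 - 2*l - 8) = l*(l + 2)*(l + 4)*(l - 4)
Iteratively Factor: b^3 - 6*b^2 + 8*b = (b - 2)*(b^2 - 4*b) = (b - 4)*(b - 2)*(b)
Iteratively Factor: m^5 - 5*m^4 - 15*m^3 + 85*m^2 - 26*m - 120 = (m + 1)*(m^4 - 6*m^3 - 9*m^2 + 94*m - 120) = (m - 2)*(m + 1)*(m^3 - 4*m^2 - 17*m + 60) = (m - 2)*(m + 1)*(m + 4)*(m^2 - 8*m + 15) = (m - 5)*(m - 2)*(m + 1)*(m + 4)*(m - 3)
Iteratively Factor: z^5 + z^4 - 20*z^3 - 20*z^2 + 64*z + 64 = (z - 4)*(z^4 + 5*z^3 - 20*z - 16) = (z - 4)*(z + 1)*(z^3 + 4*z^2 - 4*z - 16) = (z - 4)*(z - 2)*(z + 1)*(z^2 + 6*z + 8) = (z - 4)*(z - 2)*(z + 1)*(z + 4)*(z + 2)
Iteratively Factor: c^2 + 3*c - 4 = (c + 4)*(c - 1)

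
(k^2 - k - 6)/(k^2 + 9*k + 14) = (k - 3)/(k + 7)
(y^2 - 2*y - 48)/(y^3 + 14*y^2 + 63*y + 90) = (y - 8)/(y^2 + 8*y + 15)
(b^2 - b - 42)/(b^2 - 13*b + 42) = (b + 6)/(b - 6)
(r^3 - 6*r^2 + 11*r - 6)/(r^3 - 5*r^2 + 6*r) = (r - 1)/r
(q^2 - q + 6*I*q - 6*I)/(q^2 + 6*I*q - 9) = (q^2 - q + 6*I*q - 6*I)/(q^2 + 6*I*q - 9)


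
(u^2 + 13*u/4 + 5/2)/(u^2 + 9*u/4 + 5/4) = (u + 2)/(u + 1)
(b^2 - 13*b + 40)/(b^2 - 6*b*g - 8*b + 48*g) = (b - 5)/(b - 6*g)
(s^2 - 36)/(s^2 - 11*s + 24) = (s^2 - 36)/(s^2 - 11*s + 24)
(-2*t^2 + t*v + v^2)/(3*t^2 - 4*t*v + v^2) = (-2*t - v)/(3*t - v)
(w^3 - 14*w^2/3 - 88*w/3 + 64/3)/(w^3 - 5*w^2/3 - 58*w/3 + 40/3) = (w - 8)/(w - 5)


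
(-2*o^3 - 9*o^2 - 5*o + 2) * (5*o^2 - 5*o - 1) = -10*o^5 - 35*o^4 + 22*o^3 + 44*o^2 - 5*o - 2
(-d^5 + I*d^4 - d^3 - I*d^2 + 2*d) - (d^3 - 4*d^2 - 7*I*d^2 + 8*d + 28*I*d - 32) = -d^5 + I*d^4 - 2*d^3 + 4*d^2 + 6*I*d^2 - 6*d - 28*I*d + 32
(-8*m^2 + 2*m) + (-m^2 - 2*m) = -9*m^2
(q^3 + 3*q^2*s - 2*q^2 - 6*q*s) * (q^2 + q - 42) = q^5 + 3*q^4*s - q^4 - 3*q^3*s - 44*q^3 - 132*q^2*s + 84*q^2 + 252*q*s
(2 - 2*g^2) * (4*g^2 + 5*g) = -8*g^4 - 10*g^3 + 8*g^2 + 10*g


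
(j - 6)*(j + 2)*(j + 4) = j^3 - 28*j - 48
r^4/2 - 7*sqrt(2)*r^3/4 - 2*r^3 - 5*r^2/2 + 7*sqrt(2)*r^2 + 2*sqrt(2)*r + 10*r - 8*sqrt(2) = (r/2 + sqrt(2)/2)*(r - 4)*(r - 4*sqrt(2))*(r - sqrt(2)/2)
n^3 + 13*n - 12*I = (n - 3*I)*(n - I)*(n + 4*I)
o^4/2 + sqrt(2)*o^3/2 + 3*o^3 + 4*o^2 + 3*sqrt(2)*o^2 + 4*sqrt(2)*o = o*(o/2 + 1)*(o + 4)*(o + sqrt(2))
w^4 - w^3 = w^3*(w - 1)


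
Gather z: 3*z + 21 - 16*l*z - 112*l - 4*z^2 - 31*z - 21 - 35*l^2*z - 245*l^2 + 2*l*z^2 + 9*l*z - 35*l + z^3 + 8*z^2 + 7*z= -245*l^2 - 147*l + z^3 + z^2*(2*l + 4) + z*(-35*l^2 - 7*l - 21)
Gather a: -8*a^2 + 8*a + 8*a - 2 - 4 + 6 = -8*a^2 + 16*a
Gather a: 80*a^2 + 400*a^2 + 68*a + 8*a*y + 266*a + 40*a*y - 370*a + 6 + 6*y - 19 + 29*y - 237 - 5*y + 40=480*a^2 + a*(48*y - 36) + 30*y - 210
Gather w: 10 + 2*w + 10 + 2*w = 4*w + 20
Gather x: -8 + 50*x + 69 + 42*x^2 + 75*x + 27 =42*x^2 + 125*x + 88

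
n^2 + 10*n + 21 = (n + 3)*(n + 7)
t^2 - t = t*(t - 1)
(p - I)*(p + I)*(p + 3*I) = p^3 + 3*I*p^2 + p + 3*I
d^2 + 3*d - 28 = (d - 4)*(d + 7)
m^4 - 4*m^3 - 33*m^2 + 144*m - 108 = (m - 6)*(m - 3)*(m - 1)*(m + 6)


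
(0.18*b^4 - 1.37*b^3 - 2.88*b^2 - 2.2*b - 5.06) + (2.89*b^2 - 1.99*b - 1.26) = 0.18*b^4 - 1.37*b^3 + 0.0100000000000002*b^2 - 4.19*b - 6.32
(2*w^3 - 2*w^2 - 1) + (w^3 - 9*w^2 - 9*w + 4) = 3*w^3 - 11*w^2 - 9*w + 3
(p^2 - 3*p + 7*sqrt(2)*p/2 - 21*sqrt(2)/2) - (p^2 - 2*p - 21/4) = -p + 7*sqrt(2)*p/2 - 21*sqrt(2)/2 + 21/4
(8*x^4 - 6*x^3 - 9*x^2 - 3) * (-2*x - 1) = -16*x^5 + 4*x^4 + 24*x^3 + 9*x^2 + 6*x + 3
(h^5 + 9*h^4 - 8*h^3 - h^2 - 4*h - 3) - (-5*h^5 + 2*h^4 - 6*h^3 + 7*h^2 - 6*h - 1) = 6*h^5 + 7*h^4 - 2*h^3 - 8*h^2 + 2*h - 2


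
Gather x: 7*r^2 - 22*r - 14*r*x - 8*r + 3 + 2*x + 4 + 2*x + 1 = 7*r^2 - 30*r + x*(4 - 14*r) + 8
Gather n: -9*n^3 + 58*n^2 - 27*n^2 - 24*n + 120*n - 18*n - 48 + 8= -9*n^3 + 31*n^2 + 78*n - 40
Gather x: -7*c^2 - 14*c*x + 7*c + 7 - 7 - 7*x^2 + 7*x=-7*c^2 + 7*c - 7*x^2 + x*(7 - 14*c)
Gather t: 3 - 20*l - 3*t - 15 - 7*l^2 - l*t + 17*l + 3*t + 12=-7*l^2 - l*t - 3*l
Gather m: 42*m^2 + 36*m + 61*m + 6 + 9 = 42*m^2 + 97*m + 15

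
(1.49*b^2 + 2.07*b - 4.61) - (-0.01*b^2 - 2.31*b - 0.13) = 1.5*b^2 + 4.38*b - 4.48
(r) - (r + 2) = -2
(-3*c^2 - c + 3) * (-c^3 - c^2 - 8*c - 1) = 3*c^5 + 4*c^4 + 22*c^3 + 8*c^2 - 23*c - 3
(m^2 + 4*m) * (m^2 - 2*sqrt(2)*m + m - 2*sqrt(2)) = m^4 - 2*sqrt(2)*m^3 + 5*m^3 - 10*sqrt(2)*m^2 + 4*m^2 - 8*sqrt(2)*m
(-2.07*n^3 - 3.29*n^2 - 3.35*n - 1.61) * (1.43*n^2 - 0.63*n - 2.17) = -2.9601*n^5 - 3.4006*n^4 + 1.7741*n^3 + 6.9475*n^2 + 8.2838*n + 3.4937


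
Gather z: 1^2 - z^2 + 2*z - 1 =-z^2 + 2*z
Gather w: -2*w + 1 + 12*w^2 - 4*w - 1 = 12*w^2 - 6*w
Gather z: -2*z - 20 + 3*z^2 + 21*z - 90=3*z^2 + 19*z - 110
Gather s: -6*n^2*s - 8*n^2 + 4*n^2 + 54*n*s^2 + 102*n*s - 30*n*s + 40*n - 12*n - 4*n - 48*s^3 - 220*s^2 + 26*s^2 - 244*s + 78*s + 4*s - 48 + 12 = -4*n^2 + 24*n - 48*s^3 + s^2*(54*n - 194) + s*(-6*n^2 + 72*n - 162) - 36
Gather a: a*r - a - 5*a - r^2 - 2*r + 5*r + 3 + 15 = a*(r - 6) - r^2 + 3*r + 18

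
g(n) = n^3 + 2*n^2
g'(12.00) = 480.00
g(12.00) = 2016.00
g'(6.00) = 132.00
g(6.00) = 288.00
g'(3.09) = 41.00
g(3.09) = 48.60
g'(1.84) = 17.52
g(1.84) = 13.00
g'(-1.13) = -0.69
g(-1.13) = 1.11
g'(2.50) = 28.75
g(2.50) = 28.12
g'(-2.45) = 8.21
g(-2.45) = -2.70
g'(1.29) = 10.15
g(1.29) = 5.47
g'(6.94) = 172.25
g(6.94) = 430.58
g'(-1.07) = -0.85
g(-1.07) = 1.06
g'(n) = 3*n^2 + 4*n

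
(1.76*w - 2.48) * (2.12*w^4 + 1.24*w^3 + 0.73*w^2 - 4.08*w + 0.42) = 3.7312*w^5 - 3.0752*w^4 - 1.7904*w^3 - 8.9912*w^2 + 10.8576*w - 1.0416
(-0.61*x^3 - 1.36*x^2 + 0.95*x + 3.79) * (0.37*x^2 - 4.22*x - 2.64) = -0.2257*x^5 + 2.071*x^4 + 7.7011*x^3 + 0.983700000000001*x^2 - 18.5018*x - 10.0056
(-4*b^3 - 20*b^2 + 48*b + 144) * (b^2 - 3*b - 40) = -4*b^5 - 8*b^4 + 268*b^3 + 800*b^2 - 2352*b - 5760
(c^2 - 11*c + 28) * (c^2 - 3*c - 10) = c^4 - 14*c^3 + 51*c^2 + 26*c - 280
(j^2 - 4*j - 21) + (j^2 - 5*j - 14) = 2*j^2 - 9*j - 35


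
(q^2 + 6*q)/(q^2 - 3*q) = (q + 6)/(q - 3)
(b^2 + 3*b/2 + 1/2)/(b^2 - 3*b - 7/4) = 2*(b + 1)/(2*b - 7)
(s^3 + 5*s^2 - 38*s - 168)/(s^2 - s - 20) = (s^2 + s - 42)/(s - 5)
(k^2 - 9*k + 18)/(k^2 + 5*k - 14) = (k^2 - 9*k + 18)/(k^2 + 5*k - 14)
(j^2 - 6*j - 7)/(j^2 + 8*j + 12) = (j^2 - 6*j - 7)/(j^2 + 8*j + 12)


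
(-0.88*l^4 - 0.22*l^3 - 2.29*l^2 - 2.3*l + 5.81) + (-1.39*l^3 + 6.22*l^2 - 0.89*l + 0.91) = -0.88*l^4 - 1.61*l^3 + 3.93*l^2 - 3.19*l + 6.72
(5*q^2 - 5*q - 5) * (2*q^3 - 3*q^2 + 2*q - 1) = 10*q^5 - 25*q^4 + 15*q^3 - 5*q + 5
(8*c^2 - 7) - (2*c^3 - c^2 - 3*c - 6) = -2*c^3 + 9*c^2 + 3*c - 1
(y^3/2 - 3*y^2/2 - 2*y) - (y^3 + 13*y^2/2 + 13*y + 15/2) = -y^3/2 - 8*y^2 - 15*y - 15/2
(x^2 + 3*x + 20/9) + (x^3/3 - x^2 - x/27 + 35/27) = x^3/3 + 80*x/27 + 95/27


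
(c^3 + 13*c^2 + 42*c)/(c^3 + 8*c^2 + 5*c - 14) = c*(c + 6)/(c^2 + c - 2)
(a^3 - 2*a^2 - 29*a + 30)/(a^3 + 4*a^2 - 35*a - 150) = (a - 1)/(a + 5)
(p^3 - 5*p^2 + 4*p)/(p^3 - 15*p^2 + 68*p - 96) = p*(p - 1)/(p^2 - 11*p + 24)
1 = 1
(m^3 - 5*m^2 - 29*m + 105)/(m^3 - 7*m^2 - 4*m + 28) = (m^2 + 2*m - 15)/(m^2 - 4)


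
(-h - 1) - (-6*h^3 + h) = 6*h^3 - 2*h - 1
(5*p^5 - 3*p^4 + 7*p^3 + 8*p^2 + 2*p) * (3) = 15*p^5 - 9*p^4 + 21*p^3 + 24*p^2 + 6*p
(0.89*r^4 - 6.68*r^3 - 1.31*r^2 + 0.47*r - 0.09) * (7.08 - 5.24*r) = -4.6636*r^5 + 41.3044*r^4 - 40.43*r^3 - 11.7376*r^2 + 3.7992*r - 0.6372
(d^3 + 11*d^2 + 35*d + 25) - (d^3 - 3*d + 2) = 11*d^2 + 38*d + 23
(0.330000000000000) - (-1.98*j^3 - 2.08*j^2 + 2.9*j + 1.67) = 1.98*j^3 + 2.08*j^2 - 2.9*j - 1.34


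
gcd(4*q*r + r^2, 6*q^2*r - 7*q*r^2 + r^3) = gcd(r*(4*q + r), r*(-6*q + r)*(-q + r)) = r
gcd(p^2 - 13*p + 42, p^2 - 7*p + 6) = p - 6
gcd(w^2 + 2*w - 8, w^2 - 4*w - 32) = w + 4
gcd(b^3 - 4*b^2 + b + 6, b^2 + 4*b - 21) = b - 3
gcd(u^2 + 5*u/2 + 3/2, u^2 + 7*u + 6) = u + 1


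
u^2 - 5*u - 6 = (u - 6)*(u + 1)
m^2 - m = m*(m - 1)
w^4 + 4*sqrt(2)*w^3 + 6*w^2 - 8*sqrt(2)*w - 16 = (w - sqrt(2))*(w + sqrt(2))*(w + 2*sqrt(2))^2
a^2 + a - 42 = (a - 6)*(a + 7)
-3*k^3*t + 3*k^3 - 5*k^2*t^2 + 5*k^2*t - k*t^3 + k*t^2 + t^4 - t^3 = (-3*k + t)*(k + t)^2*(t - 1)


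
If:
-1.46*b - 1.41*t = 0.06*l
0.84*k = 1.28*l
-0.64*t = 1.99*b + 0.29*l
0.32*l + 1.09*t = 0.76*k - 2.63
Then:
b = -0.79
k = 6.06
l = 3.98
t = 0.65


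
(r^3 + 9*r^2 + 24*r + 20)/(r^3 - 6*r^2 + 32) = (r^2 + 7*r + 10)/(r^2 - 8*r + 16)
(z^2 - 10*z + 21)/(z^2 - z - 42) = (z - 3)/(z + 6)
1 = 1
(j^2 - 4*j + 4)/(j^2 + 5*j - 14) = (j - 2)/(j + 7)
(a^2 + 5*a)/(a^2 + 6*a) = (a + 5)/(a + 6)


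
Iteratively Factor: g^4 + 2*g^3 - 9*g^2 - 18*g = (g - 3)*(g^3 + 5*g^2 + 6*g) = (g - 3)*(g + 2)*(g^2 + 3*g) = g*(g - 3)*(g + 2)*(g + 3)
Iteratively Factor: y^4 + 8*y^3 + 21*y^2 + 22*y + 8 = (y + 2)*(y^3 + 6*y^2 + 9*y + 4) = (y + 2)*(y + 4)*(y^2 + 2*y + 1) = (y + 1)*(y + 2)*(y + 4)*(y + 1)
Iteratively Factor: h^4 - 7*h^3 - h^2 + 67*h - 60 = (h - 1)*(h^3 - 6*h^2 - 7*h + 60) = (h - 1)*(h + 3)*(h^2 - 9*h + 20) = (h - 4)*(h - 1)*(h + 3)*(h - 5)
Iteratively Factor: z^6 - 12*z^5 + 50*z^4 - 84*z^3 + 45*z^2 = (z)*(z^5 - 12*z^4 + 50*z^3 - 84*z^2 + 45*z) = z*(z - 3)*(z^4 - 9*z^3 + 23*z^2 - 15*z) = z*(z - 5)*(z - 3)*(z^3 - 4*z^2 + 3*z) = z^2*(z - 5)*(z - 3)*(z^2 - 4*z + 3) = z^2*(z - 5)*(z - 3)*(z - 1)*(z - 3)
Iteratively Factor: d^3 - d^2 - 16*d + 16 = (d - 4)*(d^2 + 3*d - 4) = (d - 4)*(d + 4)*(d - 1)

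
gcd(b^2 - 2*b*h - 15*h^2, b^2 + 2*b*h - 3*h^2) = b + 3*h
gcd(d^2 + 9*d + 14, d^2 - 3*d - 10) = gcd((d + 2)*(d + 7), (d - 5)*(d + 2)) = d + 2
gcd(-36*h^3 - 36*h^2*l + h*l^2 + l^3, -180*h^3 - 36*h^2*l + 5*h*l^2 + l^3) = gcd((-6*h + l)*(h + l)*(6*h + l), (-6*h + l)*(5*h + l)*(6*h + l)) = 36*h^2 - l^2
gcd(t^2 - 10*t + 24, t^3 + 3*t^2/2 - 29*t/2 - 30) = t - 4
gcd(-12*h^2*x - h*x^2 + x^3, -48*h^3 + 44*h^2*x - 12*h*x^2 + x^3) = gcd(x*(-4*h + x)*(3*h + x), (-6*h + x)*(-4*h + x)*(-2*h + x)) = -4*h + x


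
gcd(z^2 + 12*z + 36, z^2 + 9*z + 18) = z + 6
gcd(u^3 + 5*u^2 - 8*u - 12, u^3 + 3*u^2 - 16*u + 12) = u^2 + 4*u - 12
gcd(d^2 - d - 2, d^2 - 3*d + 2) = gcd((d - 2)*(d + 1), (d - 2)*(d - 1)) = d - 2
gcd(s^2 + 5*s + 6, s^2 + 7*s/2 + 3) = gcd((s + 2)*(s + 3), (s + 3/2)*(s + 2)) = s + 2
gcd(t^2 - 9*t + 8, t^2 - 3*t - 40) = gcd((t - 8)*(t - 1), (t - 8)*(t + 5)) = t - 8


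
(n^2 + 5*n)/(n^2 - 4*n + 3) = n*(n + 5)/(n^2 - 4*n + 3)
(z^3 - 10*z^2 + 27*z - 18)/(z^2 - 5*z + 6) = (z^2 - 7*z + 6)/(z - 2)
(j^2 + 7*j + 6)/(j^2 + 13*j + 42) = (j + 1)/(j + 7)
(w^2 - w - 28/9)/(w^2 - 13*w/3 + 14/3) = (w + 4/3)/(w - 2)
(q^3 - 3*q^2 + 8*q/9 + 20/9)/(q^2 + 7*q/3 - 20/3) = (3*q^2 - 4*q - 4)/(3*(q + 4))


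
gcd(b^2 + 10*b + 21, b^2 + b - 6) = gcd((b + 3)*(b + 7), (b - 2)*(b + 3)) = b + 3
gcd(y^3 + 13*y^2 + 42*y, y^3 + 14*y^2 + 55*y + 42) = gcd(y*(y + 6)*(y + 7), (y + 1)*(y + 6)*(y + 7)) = y^2 + 13*y + 42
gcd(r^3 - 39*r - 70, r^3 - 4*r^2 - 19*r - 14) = r^2 - 5*r - 14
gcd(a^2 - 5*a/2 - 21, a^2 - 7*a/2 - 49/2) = a + 7/2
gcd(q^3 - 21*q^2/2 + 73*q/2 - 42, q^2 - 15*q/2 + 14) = q^2 - 15*q/2 + 14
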